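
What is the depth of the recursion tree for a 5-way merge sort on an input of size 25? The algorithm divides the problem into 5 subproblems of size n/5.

For divide and conquer with division factor 5:

Problem sizes at each level:
Level 0: 25
Level 1: 5
Level 2: 1

The root is level 0 and the size-1 base case is level 2 (the tree spans levels 0 through 2, i.e. 3 levels counting the root), so the depth is the number of divisions: log_5(25) = 2

The recursion tree depth is log_5(25) = 2. At each level, the problem size is divided by 5, so it takes 2 divisions to reduce to a base case of size 1. The algorithm makes 5 recursive calls at each level.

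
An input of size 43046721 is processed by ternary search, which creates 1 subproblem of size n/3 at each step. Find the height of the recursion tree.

For divide and conquer with division factor 3:

Problem sizes at each level:
Level 0: 43046721
Level 1: 14348907
Level 2: 4782969
Level 3: 1594323
Level 4: 531441
Level 5: 177147
Level 6: 59049
Level 7: 19683
Level 8: 6561
Level 9: 2187
Level 10: 729
Level 11: 243
Level 12: 81
Level 13: 27
Level 14: 9
Level 15: 3
Level 16: 1

The root is level 0 and the size-1 base case is level 16 (the tree spans levels 0 through 16, i.e. 17 levels counting the root), so the depth is the number of divisions: log_3(43046721) = 16

The recursion tree depth is log_3(43046721) = 16. At each level, the problem size is divided by 3, so it takes 16 divisions to reduce to a base case of size 1. The algorithm makes 1 recursive call at each level.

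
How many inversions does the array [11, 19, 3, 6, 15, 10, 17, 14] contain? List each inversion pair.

Finding inversions in [11, 19, 3, 6, 15, 10, 17, 14]:

(0, 2): arr[0]=11 > arr[2]=3
(0, 3): arr[0]=11 > arr[3]=6
(0, 5): arr[0]=11 > arr[5]=10
(1, 2): arr[1]=19 > arr[2]=3
(1, 3): arr[1]=19 > arr[3]=6
(1, 4): arr[1]=19 > arr[4]=15
(1, 5): arr[1]=19 > arr[5]=10
(1, 6): arr[1]=19 > arr[6]=17
(1, 7): arr[1]=19 > arr[7]=14
(4, 5): arr[4]=15 > arr[5]=10
(4, 7): arr[4]=15 > arr[7]=14
(6, 7): arr[6]=17 > arr[7]=14

Total inversions: 12

The array has 12 inversion(s): (0,2), (0,3), (0,5), (1,2), (1,3), (1,4), (1,5), (1,6), (1,7), (4,5), (4,7), (6,7). Each pair (i,j) satisfies i < j and arr[i] > arr[j].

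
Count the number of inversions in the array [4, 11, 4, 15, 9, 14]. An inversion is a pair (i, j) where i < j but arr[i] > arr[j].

Finding inversions in [4, 11, 4, 15, 9, 14]:

(1, 2): arr[1]=11 > arr[2]=4
(1, 4): arr[1]=11 > arr[4]=9
(3, 4): arr[3]=15 > arr[4]=9
(3, 5): arr[3]=15 > arr[5]=14

Total inversions: 4

The array has 4 inversion(s): (1,2), (1,4), (3,4), (3,5). Each pair (i,j) satisfies i < j and arr[i] > arr[j].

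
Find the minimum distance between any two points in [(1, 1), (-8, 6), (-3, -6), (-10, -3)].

Computing all pairwise distances among 4 points:

d((1, 1), (-8, 6)) = 10.2956
d((1, 1), (-3, -6)) = 8.0623
d((1, 1), (-10, -3)) = 11.7047
d((-8, 6), (-3, -6)) = 13.0
d((-8, 6), (-10, -3)) = 9.2195
d((-3, -6), (-10, -3)) = 7.6158 <-- minimum

Closest pair: (-3, -6) and (-10, -3) with distance 7.6158

The closest pair is (-3, -6) and (-10, -3) with Euclidean distance 7.6158. For 4 points, brute-force pairwise comparison is shown above. For large n, the divide-and-conquer algorithm (sort by x, recurse on halves, check the dividing strip) achieves O(n log n).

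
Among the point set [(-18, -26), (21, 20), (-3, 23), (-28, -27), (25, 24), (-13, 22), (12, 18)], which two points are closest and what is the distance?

Computing all pairwise distances among 7 points:

d((-18, -26), (21, 20)) = 60.3075
d((-18, -26), (-3, 23)) = 51.2445
d((-18, -26), (-28, -27)) = 10.0499
d((-18, -26), (25, 24)) = 65.9469
d((-18, -26), (-13, 22)) = 48.2597
d((-18, -26), (12, 18)) = 53.2541
d((21, 20), (-3, 23)) = 24.1868
d((21, 20), (-28, -27)) = 67.897
d((21, 20), (25, 24)) = 5.6569 <-- minimum
d((21, 20), (-13, 22)) = 34.0588
d((21, 20), (12, 18)) = 9.2195
d((-3, 23), (-28, -27)) = 55.9017
d((-3, 23), (25, 24)) = 28.0179
d((-3, 23), (-13, 22)) = 10.0499
d((-3, 23), (12, 18)) = 15.8114
d((-28, -27), (25, 24)) = 73.5527
d((-28, -27), (-13, 22)) = 51.2445
d((-28, -27), (12, 18)) = 60.208
d((25, 24), (-13, 22)) = 38.0526
d((25, 24), (12, 18)) = 14.3178
d((-13, 22), (12, 18)) = 25.318

Closest pair: (21, 20) and (25, 24) with distance 5.6569

The closest pair is (21, 20) and (25, 24) with Euclidean distance 5.6569. For 7 points, brute-force pairwise comparison is shown above. For large n, the divide-and-conquer algorithm (sort by x, recurse on halves, check the dividing strip) achieves O(n log n).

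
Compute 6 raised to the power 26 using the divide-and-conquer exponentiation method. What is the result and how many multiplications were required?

Computing 6^26 by squaring (build up from 6^1; each line after the first costs one multiplication):

6^1 = 6
6^2 = (6^1)^2 = 6^2 = 36
6^3 = 6 * 6^2 = 6 * 36 = 216
6^6 = (6^3)^2 = 216^2 = 46656
6^12 = (6^6)^2 = 46656^2 = 2176782336
6^13 = 6 * 6^12 = 6 * 2176782336 = 13060694016
6^26 = (6^13)^2 = 13060694016^2 = 170581728179578208256

Result: 170581728179578208256
Multiplications needed: 6 (6 lines after 6^1)

6^26 = 170581728179578208256. Using exponentiation by squaring, this requires 6 multiplications. The key idea: if the exponent is even, square the half-power; if odd, multiply by the base once.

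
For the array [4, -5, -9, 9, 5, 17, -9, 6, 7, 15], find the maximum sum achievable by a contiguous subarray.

Using Kadane's algorithm on [4, -5, -9, 9, 5, 17, -9, 6, 7, 15]:

Scanning through the array:
Position 1 (value -5): max_ending_here = -1, max_so_far = 4
Position 2 (value -9): max_ending_here = -9, max_so_far = 4
Position 3 (value 9): max_ending_here = 9, max_so_far = 9
Position 4 (value 5): max_ending_here = 14, max_so_far = 14
Position 5 (value 17): max_ending_here = 31, max_so_far = 31
Position 6 (value -9): max_ending_here = 22, max_so_far = 31
Position 7 (value 6): max_ending_here = 28, max_so_far = 31
Position 8 (value 7): max_ending_here = 35, max_so_far = 35
Position 9 (value 15): max_ending_here = 50, max_so_far = 50

Maximum subarray: [9, 5, 17, -9, 6, 7, 15]
Maximum sum: 50

The maximum subarray is [9, 5, 17, -9, 6, 7, 15] with sum 50. This subarray runs from index 3 to index 9.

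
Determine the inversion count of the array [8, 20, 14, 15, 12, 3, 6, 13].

Finding inversions in [8, 20, 14, 15, 12, 3, 6, 13]:

(0, 5): arr[0]=8 > arr[5]=3
(0, 6): arr[0]=8 > arr[6]=6
(1, 2): arr[1]=20 > arr[2]=14
(1, 3): arr[1]=20 > arr[3]=15
(1, 4): arr[1]=20 > arr[4]=12
(1, 5): arr[1]=20 > arr[5]=3
(1, 6): arr[1]=20 > arr[6]=6
(1, 7): arr[1]=20 > arr[7]=13
(2, 4): arr[2]=14 > arr[4]=12
(2, 5): arr[2]=14 > arr[5]=3
(2, 6): arr[2]=14 > arr[6]=6
(2, 7): arr[2]=14 > arr[7]=13
(3, 4): arr[3]=15 > arr[4]=12
(3, 5): arr[3]=15 > arr[5]=3
(3, 6): arr[3]=15 > arr[6]=6
(3, 7): arr[3]=15 > arr[7]=13
(4, 5): arr[4]=12 > arr[5]=3
(4, 6): arr[4]=12 > arr[6]=6

Total inversions: 18

The array has 18 inversion(s): (0,5), (0,6), (1,2), (1,3), (1,4), (1,5), (1,6), (1,7), (2,4), (2,5), (2,6), (2,7), (3,4), (3,5), (3,6), (3,7), (4,5), (4,6). Each pair (i,j) satisfies i < j and arr[i] > arr[j].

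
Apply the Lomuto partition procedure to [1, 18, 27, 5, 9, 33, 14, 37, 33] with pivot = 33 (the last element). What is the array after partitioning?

Lomuto partition with pivot = 33:

Initial array: [1, 18, 27, 5, 9, 33, 14, 37, 33]

arr[0]=1 <= 33: swap with position 0, array becomes [1, 18, 27, 5, 9, 33, 14, 37, 33]
arr[1]=18 <= 33: swap with position 1, array becomes [1, 18, 27, 5, 9, 33, 14, 37, 33]
arr[2]=27 <= 33: swap with position 2, array becomes [1, 18, 27, 5, 9, 33, 14, 37, 33]
arr[3]=5 <= 33: swap with position 3, array becomes [1, 18, 27, 5, 9, 33, 14, 37, 33]
arr[4]=9 <= 33: swap with position 4, array becomes [1, 18, 27, 5, 9, 33, 14, 37, 33]
arr[5]=33 <= 33: swap with position 5, array becomes [1, 18, 27, 5, 9, 33, 14, 37, 33]
arr[6]=14 <= 33: swap with position 6, array becomes [1, 18, 27, 5, 9, 33, 14, 37, 33]
arr[7]=37 > 33: no swap

Place pivot at position 7: [1, 18, 27, 5, 9, 33, 14, 33, 37]
Pivot position: 7

After partitioning with pivot 33, the array becomes [1, 18, 27, 5, 9, 33, 14, 33, 37]. The pivot is placed at index 7. All elements to the left of the pivot are <= 33, and all elements to the right are > 33.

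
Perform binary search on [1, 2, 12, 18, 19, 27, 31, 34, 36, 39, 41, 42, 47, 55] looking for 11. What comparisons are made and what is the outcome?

Binary search for 11 in [1, 2, 12, 18, 19, 27, 31, 34, 36, 39, 41, 42, 47, 55]:

lo=0, hi=13, mid=6, arr[mid]=31 -> 31 > 11, search left half
lo=0, hi=5, mid=2, arr[mid]=12 -> 12 > 11, search left half
lo=0, hi=1, mid=0, arr[mid]=1 -> 1 < 11, search right half
lo=1, hi=1, mid=1, arr[mid]=2 -> 2 < 11, search right half
lo=2 > hi=1, target 11 not found

Binary search determines that 11 is not in the array after 4 comparisons. The search space was exhausted without finding the target.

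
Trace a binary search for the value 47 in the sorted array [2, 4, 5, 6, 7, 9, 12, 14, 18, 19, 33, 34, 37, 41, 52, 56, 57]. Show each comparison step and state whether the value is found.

Binary search for 47 in [2, 4, 5, 6, 7, 9, 12, 14, 18, 19, 33, 34, 37, 41, 52, 56, 57]:

lo=0, hi=16, mid=8, arr[mid]=18 -> 18 < 47, search right half
lo=9, hi=16, mid=12, arr[mid]=37 -> 37 < 47, search right half
lo=13, hi=16, mid=14, arr[mid]=52 -> 52 > 47, search left half
lo=13, hi=13, mid=13, arr[mid]=41 -> 41 < 47, search right half
lo=14 > hi=13, target 47 not found

Binary search determines that 47 is not in the array after 4 comparisons. The search space was exhausted without finding the target.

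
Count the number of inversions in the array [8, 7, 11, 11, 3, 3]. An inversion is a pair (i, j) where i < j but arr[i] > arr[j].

Finding inversions in [8, 7, 11, 11, 3, 3]:

(0, 1): arr[0]=8 > arr[1]=7
(0, 4): arr[0]=8 > arr[4]=3
(0, 5): arr[0]=8 > arr[5]=3
(1, 4): arr[1]=7 > arr[4]=3
(1, 5): arr[1]=7 > arr[5]=3
(2, 4): arr[2]=11 > arr[4]=3
(2, 5): arr[2]=11 > arr[5]=3
(3, 4): arr[3]=11 > arr[4]=3
(3, 5): arr[3]=11 > arr[5]=3

Total inversions: 9

The array has 9 inversion(s): (0,1), (0,4), (0,5), (1,4), (1,5), (2,4), (2,5), (3,4), (3,5). Each pair (i,j) satisfies i < j and arr[i] > arr[j].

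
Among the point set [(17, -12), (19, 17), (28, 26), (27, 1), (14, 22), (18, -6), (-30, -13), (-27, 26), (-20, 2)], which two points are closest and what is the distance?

Computing all pairwise distances among 9 points:

d((17, -12), (19, 17)) = 29.0689
d((17, -12), (28, 26)) = 39.5601
d((17, -12), (27, 1)) = 16.4012
d((17, -12), (14, 22)) = 34.1321
d((17, -12), (18, -6)) = 6.0828 <-- minimum
d((17, -12), (-30, -13)) = 47.0106
d((17, -12), (-27, 26)) = 58.1378
d((17, -12), (-20, 2)) = 39.5601
d((19, 17), (28, 26)) = 12.7279
d((19, 17), (27, 1)) = 17.8885
d((19, 17), (14, 22)) = 7.0711
d((19, 17), (18, -6)) = 23.0217
d((19, 17), (-30, -13)) = 57.4543
d((19, 17), (-27, 26)) = 46.8722
d((19, 17), (-20, 2)) = 41.7852
d((28, 26), (27, 1)) = 25.02
d((28, 26), (14, 22)) = 14.5602
d((28, 26), (18, -6)) = 33.5261
d((28, 26), (-30, -13)) = 69.8928
d((28, 26), (-27, 26)) = 55.0
d((28, 26), (-20, 2)) = 53.6656
d((27, 1), (14, 22)) = 24.6982
d((27, 1), (18, -6)) = 11.4018
d((27, 1), (-30, -13)) = 58.6941
d((27, 1), (-27, 26)) = 59.5063
d((27, 1), (-20, 2)) = 47.0106
d((14, 22), (18, -6)) = 28.2843
d((14, 22), (-30, -13)) = 56.2228
d((14, 22), (-27, 26)) = 41.1947
d((14, 22), (-20, 2)) = 39.4462
d((18, -6), (-30, -13)) = 48.5077
d((18, -6), (-27, 26)) = 55.2178
d((18, -6), (-20, 2)) = 38.833
d((-30, -13), (-27, 26)) = 39.1152
d((-30, -13), (-20, 2)) = 18.0278
d((-27, 26), (-20, 2)) = 25.0

Closest pair: (17, -12) and (18, -6) with distance 6.0828

The closest pair is (17, -12) and (18, -6) with Euclidean distance 6.0828. For 9 points, brute-force pairwise comparison is shown above. For large n, the divide-and-conquer algorithm (sort by x, recurse on halves, check the dividing strip) achieves O(n log n).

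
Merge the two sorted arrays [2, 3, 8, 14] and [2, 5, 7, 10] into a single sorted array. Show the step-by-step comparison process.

Merging process:

Compare 2 vs 2: take 2 from left. Merged: [2]
Compare 3 vs 2: take 2 from right. Merged: [2, 2]
Compare 3 vs 5: take 3 from left. Merged: [2, 2, 3]
Compare 8 vs 5: take 5 from right. Merged: [2, 2, 3, 5]
Compare 8 vs 7: take 7 from right. Merged: [2, 2, 3, 5, 7]
Compare 8 vs 10: take 8 from left. Merged: [2, 2, 3, 5, 7, 8]
Compare 14 vs 10: take 10 from right. Merged: [2, 2, 3, 5, 7, 8, 10]
Append remaining from left: [14]. Merged: [2, 2, 3, 5, 7, 8, 10, 14]

Final merged array: [2, 2, 3, 5, 7, 8, 10, 14]
Total comparisons: 7

The merged array is [2, 2, 3, 5, 7, 8, 10, 14], requiring 7 comparisons. The merge step runs in O(n) time where n is the total number of elements.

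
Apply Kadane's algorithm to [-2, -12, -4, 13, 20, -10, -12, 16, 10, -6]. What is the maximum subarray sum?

Using Kadane's algorithm on [-2, -12, -4, 13, 20, -10, -12, 16, 10, -6]:

Scanning through the array:
Position 1 (value -12): max_ending_here = -12, max_so_far = -2
Position 2 (value -4): max_ending_here = -4, max_so_far = -2
Position 3 (value 13): max_ending_here = 13, max_so_far = 13
Position 4 (value 20): max_ending_here = 33, max_so_far = 33
Position 5 (value -10): max_ending_here = 23, max_so_far = 33
Position 6 (value -12): max_ending_here = 11, max_so_far = 33
Position 7 (value 16): max_ending_here = 27, max_so_far = 33
Position 8 (value 10): max_ending_here = 37, max_so_far = 37
Position 9 (value -6): max_ending_here = 31, max_so_far = 37

Maximum subarray: [13, 20, -10, -12, 16, 10]
Maximum sum: 37

The maximum subarray is [13, 20, -10, -12, 16, 10] with sum 37. This subarray runs from index 3 to index 8.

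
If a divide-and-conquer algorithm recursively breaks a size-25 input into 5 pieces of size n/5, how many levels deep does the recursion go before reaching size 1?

For divide and conquer with division factor 5:

Problem sizes at each level:
Level 0: 25
Level 1: 5
Level 2: 1

The root is level 0 and the size-1 base case is level 2 (the tree spans levels 0 through 2, i.e. 3 levels counting the root), so the depth is the number of divisions: log_5(25) = 2

The recursion tree depth is log_5(25) = 2. At each level, the problem size is divided by 5, so it takes 2 divisions to reduce to a base case of size 1. The algorithm makes 5 recursive calls at each level.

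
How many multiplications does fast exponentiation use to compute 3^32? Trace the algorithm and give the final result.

Computing 3^32 by squaring (build up from 3^1; each line after the first costs one multiplication):

3^1 = 3
3^2 = (3^1)^2 = 3^2 = 9
3^4 = (3^2)^2 = 9^2 = 81
3^8 = (3^4)^2 = 81^2 = 6561
3^16 = (3^8)^2 = 6561^2 = 43046721
3^32 = (3^16)^2 = 43046721^2 = 1853020188851841

Result: 1853020188851841
Multiplications needed: 5 (5 lines after 3^1)

3^32 = 1853020188851841. Using exponentiation by squaring, this requires 5 multiplications. The key idea: if the exponent is even, square the half-power; if odd, multiply by the base once.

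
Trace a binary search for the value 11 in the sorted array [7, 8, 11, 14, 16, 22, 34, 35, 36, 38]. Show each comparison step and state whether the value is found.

Binary search for 11 in [7, 8, 11, 14, 16, 22, 34, 35, 36, 38]:

lo=0, hi=9, mid=4, arr[mid]=16 -> 16 > 11, search left half
lo=0, hi=3, mid=1, arr[mid]=8 -> 8 < 11, search right half
lo=2, hi=3, mid=2, arr[mid]=11 -> Found target at index 2!

Binary search finds 11 at index 2 after 3 comparisons. The search repeatedly halves the search space by comparing with the middle element.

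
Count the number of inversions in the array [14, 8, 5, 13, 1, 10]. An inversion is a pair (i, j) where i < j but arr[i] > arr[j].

Finding inversions in [14, 8, 5, 13, 1, 10]:

(0, 1): arr[0]=14 > arr[1]=8
(0, 2): arr[0]=14 > arr[2]=5
(0, 3): arr[0]=14 > arr[3]=13
(0, 4): arr[0]=14 > arr[4]=1
(0, 5): arr[0]=14 > arr[5]=10
(1, 2): arr[1]=8 > arr[2]=5
(1, 4): arr[1]=8 > arr[4]=1
(2, 4): arr[2]=5 > arr[4]=1
(3, 4): arr[3]=13 > arr[4]=1
(3, 5): arr[3]=13 > arr[5]=10

Total inversions: 10

The array has 10 inversion(s): (0,1), (0,2), (0,3), (0,4), (0,5), (1,2), (1,4), (2,4), (3,4), (3,5). Each pair (i,j) satisfies i < j and arr[i] > arr[j].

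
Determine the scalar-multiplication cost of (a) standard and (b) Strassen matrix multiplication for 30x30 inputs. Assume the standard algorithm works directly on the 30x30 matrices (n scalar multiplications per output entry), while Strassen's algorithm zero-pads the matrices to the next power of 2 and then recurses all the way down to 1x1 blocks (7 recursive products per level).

Matrix multiplication for 30x30 matrices:

Strassen's algorithm requires power-of-2 dimensions. Pad 30x30 to 32x32 (next power of 2).

Standard algorithm: 30^3 = 27000 multiplications
Strassen's algorithm: 7^(log2(32)) = 7^5 = 16807 multiplications
Savings: 27000 - 16807 = 10193 multiplications

Standard: 27000 multiplications (30^3). Strassen: 16807 multiplications (7^5, after padding to 32x32). Strassen reduces 8 recursive multiplications to 7 at each level.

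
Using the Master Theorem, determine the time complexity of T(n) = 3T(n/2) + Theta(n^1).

Master Theorem for T(n) = 3T(n/2) + O(n^1):

a = 3, b = 2, c = 1
log_b(a) = log_2(3) = 1.5850

Case 1: c = 1 < log_2(3) = 1.5850
T(n) = O(n^(log_2 3))

For T(n) = 3T(n/2) + O(n^1): log_2(3) = 1.5850. This is Case 1 of the Master Theorem (c < log_b(a), work dominated by leaves), giving O(n^(log_2 3)).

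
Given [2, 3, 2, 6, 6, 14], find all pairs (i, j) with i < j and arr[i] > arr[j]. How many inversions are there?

Finding inversions in [2, 3, 2, 6, 6, 14]:

(1, 2): arr[1]=3 > arr[2]=2

Total inversions: 1

The array has 1 inversion(s): (1,2). Each pair (i,j) satisfies i < j and arr[i] > arr[j].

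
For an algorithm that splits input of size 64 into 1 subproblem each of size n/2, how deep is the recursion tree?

For divide and conquer with division factor 2:

Problem sizes at each level:
Level 0: 64
Level 1: 32
Level 2: 16
Level 3: 8
Level 4: 4
Level 5: 2
Level 6: 1

The root is level 0 and the size-1 base case is level 6 (the tree spans levels 0 through 6, i.e. 7 levels counting the root), so the depth is the number of divisions: log_2(64) = 6

The recursion tree depth is log_2(64) = 6. At each level, the problem size is divided by 2, so it takes 6 divisions to reduce to a base case of size 1. The algorithm makes 1 recursive call at each level.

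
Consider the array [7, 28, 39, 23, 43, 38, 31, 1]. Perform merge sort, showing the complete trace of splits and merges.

Merge sort trace:

Split: [7, 28, 39, 23, 43, 38, 31, 1] -> [7, 28, 39, 23] and [43, 38, 31, 1]
  Split: [7, 28, 39, 23] -> [7, 28] and [39, 23]
    Split: [7, 28] -> [7] and [28]
    Merge: [7] + [28] -> [7, 28]
    Split: [39, 23] -> [39] and [23]
    Merge: [39] + [23] -> [23, 39]
  Merge: [7, 28] + [23, 39] -> [7, 23, 28, 39]
  Split: [43, 38, 31, 1] -> [43, 38] and [31, 1]
    Split: [43, 38] -> [43] and [38]
    Merge: [43] + [38] -> [38, 43]
    Split: [31, 1] -> [31] and [1]
    Merge: [31] + [1] -> [1, 31]
  Merge: [38, 43] + [1, 31] -> [1, 31, 38, 43]
Merge: [7, 23, 28, 39] + [1, 31, 38, 43] -> [1, 7, 23, 28, 31, 38, 39, 43]

Final sorted array: [1, 7, 23, 28, 31, 38, 39, 43]

The merge sort proceeds by recursively splitting the array and merging sorted halves.
After all merges, the sorted array is [1, 7, 23, 28, 31, 38, 39, 43].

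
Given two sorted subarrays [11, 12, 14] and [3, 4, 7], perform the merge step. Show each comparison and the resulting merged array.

Merging process:

Compare 11 vs 3: take 3 from right. Merged: [3]
Compare 11 vs 4: take 4 from right. Merged: [3, 4]
Compare 11 vs 7: take 7 from right. Merged: [3, 4, 7]
Append remaining from left: [11, 12, 14]. Merged: [3, 4, 7, 11, 12, 14]

Final merged array: [3, 4, 7, 11, 12, 14]
Total comparisons: 3

The merged array is [3, 4, 7, 11, 12, 14], requiring 3 comparisons. The merge step runs in O(n) time where n is the total number of elements.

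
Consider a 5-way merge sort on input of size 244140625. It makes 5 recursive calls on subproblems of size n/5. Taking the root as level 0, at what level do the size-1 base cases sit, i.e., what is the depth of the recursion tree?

For divide and conquer with division factor 5:

Problem sizes at each level:
Level 0: 244140625
Level 1: 48828125
Level 2: 9765625
Level 3: 1953125
Level 4: 390625
Level 5: 78125
Level 6: 15625
Level 7: 3125
Level 8: 625
Level 9: 125
Level 10: 25
Level 11: 5
Level 12: 1

The root is level 0 and the size-1 base case is level 12 (the tree spans levels 0 through 12, i.e. 13 levels counting the root), so the depth is the number of divisions: log_5(244140625) = 12

The recursion tree depth is log_5(244140625) = 12. At each level, the problem size is divided by 5, so it takes 12 divisions to reduce to a base case of size 1. The algorithm makes 5 recursive calls at each level.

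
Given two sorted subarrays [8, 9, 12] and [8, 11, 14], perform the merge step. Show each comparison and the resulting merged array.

Merging process:

Compare 8 vs 8: take 8 from left. Merged: [8]
Compare 9 vs 8: take 8 from right. Merged: [8, 8]
Compare 9 vs 11: take 9 from left. Merged: [8, 8, 9]
Compare 12 vs 11: take 11 from right. Merged: [8, 8, 9, 11]
Compare 12 vs 14: take 12 from left. Merged: [8, 8, 9, 11, 12]
Append remaining from right: [14]. Merged: [8, 8, 9, 11, 12, 14]

Final merged array: [8, 8, 9, 11, 12, 14]
Total comparisons: 5

The merged array is [8, 8, 9, 11, 12, 14], requiring 5 comparisons. The merge step runs in O(n) time where n is the total number of elements.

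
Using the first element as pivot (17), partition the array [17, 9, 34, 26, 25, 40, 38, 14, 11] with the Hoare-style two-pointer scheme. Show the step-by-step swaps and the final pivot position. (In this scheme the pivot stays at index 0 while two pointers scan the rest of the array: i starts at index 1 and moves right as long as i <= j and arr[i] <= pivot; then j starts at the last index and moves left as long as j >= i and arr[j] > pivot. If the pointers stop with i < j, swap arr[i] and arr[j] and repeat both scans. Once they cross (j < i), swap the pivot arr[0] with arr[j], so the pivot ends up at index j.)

Hoare-style two-pointer partition with pivot = 17:

Initial array: [17, 9, 34, 26, 25, 40, 38, 14, 11]

Pointers start at i = 1, j = 8.
i stops at index 2 (arr[2]=34 > 17), j stops at index 8 (arr[8]=11 <= 17): swap arr[2] and arr[8], array becomes [17, 9, 11, 26, 25, 40, 38, 14, 34]
i stops at index 3 (arr[3]=26 > 17), j stops at index 7 (arr[7]=14 <= 17): swap arr[3] and arr[7], array becomes [17, 9, 11, 14, 25, 40, 38, 26, 34]
i ends at 4, j ends at 3: the pointers have crossed (j < i), so scanning stops.

Swap pivot arr[0] with arr[3] to place pivot at position 3: [14, 9, 11, 17, 25, 40, 38, 26, 34]
Pivot position: 3

After partitioning with pivot 17, the array becomes [14, 9, 11, 17, 25, 40, 38, 26, 34]. The pivot is placed at index 3. All elements to the left of the pivot are <= 17, and all elements to the right are > 17.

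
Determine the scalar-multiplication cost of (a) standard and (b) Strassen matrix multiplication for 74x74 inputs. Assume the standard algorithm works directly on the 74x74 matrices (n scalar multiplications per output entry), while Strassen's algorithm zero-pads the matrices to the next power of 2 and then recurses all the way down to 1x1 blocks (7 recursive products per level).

Matrix multiplication for 74x74 matrices:

Strassen's algorithm requires power-of-2 dimensions. Pad 74x74 to 128x128 (next power of 2).

Standard algorithm: 74^3 = 405224 multiplications
Strassen's algorithm: 7^(log2(128)) = 7^7 = 823543 multiplications
Difference: 405224 - 823543 = -418319 (Strassen uses MORE here due to padding overhead — for small or just-over-power-of-2 n, padding can outweigh the per-level savings)

Standard: 405224 multiplications (74^3). Strassen: 823543 multiplications (7^7, after padding to 128x128). Strassen reduces 8 recursive multiplications to 7 at each level.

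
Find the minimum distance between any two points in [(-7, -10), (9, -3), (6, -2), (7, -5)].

Computing all pairwise distances among 4 points:

d((-7, -10), (9, -3)) = 17.4642
d((-7, -10), (6, -2)) = 15.2643
d((-7, -10), (7, -5)) = 14.8661
d((9, -3), (6, -2)) = 3.1623
d((9, -3), (7, -5)) = 2.8284 <-- minimum
d((6, -2), (7, -5)) = 3.1623

Closest pair: (9, -3) and (7, -5) with distance 2.8284

The closest pair is (9, -3) and (7, -5) with Euclidean distance 2.8284. For 4 points, brute-force pairwise comparison is shown above. For large n, the divide-and-conquer algorithm (sort by x, recurse on halves, check the dividing strip) achieves O(n log n).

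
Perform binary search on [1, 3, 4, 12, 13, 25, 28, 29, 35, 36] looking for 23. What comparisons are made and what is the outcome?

Binary search for 23 in [1, 3, 4, 12, 13, 25, 28, 29, 35, 36]:

lo=0, hi=9, mid=4, arr[mid]=13 -> 13 < 23, search right half
lo=5, hi=9, mid=7, arr[mid]=29 -> 29 > 23, search left half
lo=5, hi=6, mid=5, arr[mid]=25 -> 25 > 23, search left half
lo=5 > hi=4, target 23 not found

Binary search determines that 23 is not in the array after 3 comparisons. The search space was exhausted without finding the target.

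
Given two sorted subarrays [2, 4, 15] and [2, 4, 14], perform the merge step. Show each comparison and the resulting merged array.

Merging process:

Compare 2 vs 2: take 2 from left. Merged: [2]
Compare 4 vs 2: take 2 from right. Merged: [2, 2]
Compare 4 vs 4: take 4 from left. Merged: [2, 2, 4]
Compare 15 vs 4: take 4 from right. Merged: [2, 2, 4, 4]
Compare 15 vs 14: take 14 from right. Merged: [2, 2, 4, 4, 14]
Append remaining from left: [15]. Merged: [2, 2, 4, 4, 14, 15]

Final merged array: [2, 2, 4, 4, 14, 15]
Total comparisons: 5

The merged array is [2, 2, 4, 4, 14, 15], requiring 5 comparisons. The merge step runs in O(n) time where n is the total number of elements.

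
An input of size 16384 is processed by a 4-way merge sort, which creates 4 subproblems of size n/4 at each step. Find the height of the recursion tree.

For divide and conquer with division factor 4:

Problem sizes at each level:
Level 0: 16384
Level 1: 4096
Level 2: 1024
Level 3: 256
Level 4: 64
Level 5: 16
Level 6: 4
Level 7: 1

The root is level 0 and the size-1 base case is level 7 (the tree spans levels 0 through 7, i.e. 8 levels counting the root), so the depth is the number of divisions: log_4(16384) = 7

The recursion tree depth is log_4(16384) = 7. At each level, the problem size is divided by 4, so it takes 7 divisions to reduce to a base case of size 1. The algorithm makes 4 recursive calls at each level.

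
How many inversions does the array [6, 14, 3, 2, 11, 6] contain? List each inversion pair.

Finding inversions in [6, 14, 3, 2, 11, 6]:

(0, 2): arr[0]=6 > arr[2]=3
(0, 3): arr[0]=6 > arr[3]=2
(1, 2): arr[1]=14 > arr[2]=3
(1, 3): arr[1]=14 > arr[3]=2
(1, 4): arr[1]=14 > arr[4]=11
(1, 5): arr[1]=14 > arr[5]=6
(2, 3): arr[2]=3 > arr[3]=2
(4, 5): arr[4]=11 > arr[5]=6

Total inversions: 8

The array has 8 inversion(s): (0,2), (0,3), (1,2), (1,3), (1,4), (1,5), (2,3), (4,5). Each pair (i,j) satisfies i < j and arr[i] > arr[j].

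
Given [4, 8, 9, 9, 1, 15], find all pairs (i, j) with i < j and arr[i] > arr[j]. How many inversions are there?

Finding inversions in [4, 8, 9, 9, 1, 15]:

(0, 4): arr[0]=4 > arr[4]=1
(1, 4): arr[1]=8 > arr[4]=1
(2, 4): arr[2]=9 > arr[4]=1
(3, 4): arr[3]=9 > arr[4]=1

Total inversions: 4

The array has 4 inversion(s): (0,4), (1,4), (2,4), (3,4). Each pair (i,j) satisfies i < j and arr[i] > arr[j].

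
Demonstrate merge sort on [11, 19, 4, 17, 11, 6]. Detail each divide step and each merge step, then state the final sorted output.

Merge sort trace:

Split: [11, 19, 4, 17, 11, 6] -> [11, 19, 4] and [17, 11, 6]
  Split: [11, 19, 4] -> [11] and [19, 4]
    Split: [19, 4] -> [19] and [4]
    Merge: [19] + [4] -> [4, 19]
  Merge: [11] + [4, 19] -> [4, 11, 19]
  Split: [17, 11, 6] -> [17] and [11, 6]
    Split: [11, 6] -> [11] and [6]
    Merge: [11] + [6] -> [6, 11]
  Merge: [17] + [6, 11] -> [6, 11, 17]
Merge: [4, 11, 19] + [6, 11, 17] -> [4, 6, 11, 11, 17, 19]

Final sorted array: [4, 6, 11, 11, 17, 19]

The merge sort proceeds by recursively splitting the array and merging sorted halves.
After all merges, the sorted array is [4, 6, 11, 11, 17, 19].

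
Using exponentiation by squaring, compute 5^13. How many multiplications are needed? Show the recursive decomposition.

Computing 5^13 by squaring (build up from 5^1; each line after the first costs one multiplication):

5^1 = 5
5^2 = (5^1)^2 = 5^2 = 25
5^3 = 5 * 5^2 = 5 * 25 = 125
5^6 = (5^3)^2 = 125^2 = 15625
5^12 = (5^6)^2 = 15625^2 = 244140625
5^13 = 5 * 5^12 = 5 * 244140625 = 1220703125

Result: 1220703125
Multiplications needed: 5 (5 lines after 5^1)

5^13 = 1220703125. Using exponentiation by squaring, this requires 5 multiplications. The key idea: if the exponent is even, square the half-power; if odd, multiply by the base once.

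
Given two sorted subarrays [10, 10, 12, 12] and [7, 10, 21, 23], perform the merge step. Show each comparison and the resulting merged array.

Merging process:

Compare 10 vs 7: take 7 from right. Merged: [7]
Compare 10 vs 10: take 10 from left. Merged: [7, 10]
Compare 10 vs 10: take 10 from left. Merged: [7, 10, 10]
Compare 12 vs 10: take 10 from right. Merged: [7, 10, 10, 10]
Compare 12 vs 21: take 12 from left. Merged: [7, 10, 10, 10, 12]
Compare 12 vs 21: take 12 from left. Merged: [7, 10, 10, 10, 12, 12]
Append remaining from right: [21, 23]. Merged: [7, 10, 10, 10, 12, 12, 21, 23]

Final merged array: [7, 10, 10, 10, 12, 12, 21, 23]
Total comparisons: 6

The merged array is [7, 10, 10, 10, 12, 12, 21, 23], requiring 6 comparisons. The merge step runs in O(n) time where n is the total number of elements.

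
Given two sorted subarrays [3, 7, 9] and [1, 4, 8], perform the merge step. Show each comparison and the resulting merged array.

Merging process:

Compare 3 vs 1: take 1 from right. Merged: [1]
Compare 3 vs 4: take 3 from left. Merged: [1, 3]
Compare 7 vs 4: take 4 from right. Merged: [1, 3, 4]
Compare 7 vs 8: take 7 from left. Merged: [1, 3, 4, 7]
Compare 9 vs 8: take 8 from right. Merged: [1, 3, 4, 7, 8]
Append remaining from left: [9]. Merged: [1, 3, 4, 7, 8, 9]

Final merged array: [1, 3, 4, 7, 8, 9]
Total comparisons: 5

The merged array is [1, 3, 4, 7, 8, 9], requiring 5 comparisons. The merge step runs in O(n) time where n is the total number of elements.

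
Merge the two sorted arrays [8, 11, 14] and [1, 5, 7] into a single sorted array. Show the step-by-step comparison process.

Merging process:

Compare 8 vs 1: take 1 from right. Merged: [1]
Compare 8 vs 5: take 5 from right. Merged: [1, 5]
Compare 8 vs 7: take 7 from right. Merged: [1, 5, 7]
Append remaining from left: [8, 11, 14]. Merged: [1, 5, 7, 8, 11, 14]

Final merged array: [1, 5, 7, 8, 11, 14]
Total comparisons: 3

The merged array is [1, 5, 7, 8, 11, 14], requiring 3 comparisons. The merge step runs in O(n) time where n is the total number of elements.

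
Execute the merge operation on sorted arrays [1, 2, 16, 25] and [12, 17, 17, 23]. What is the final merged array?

Merging process:

Compare 1 vs 12: take 1 from left. Merged: [1]
Compare 2 vs 12: take 2 from left. Merged: [1, 2]
Compare 16 vs 12: take 12 from right. Merged: [1, 2, 12]
Compare 16 vs 17: take 16 from left. Merged: [1, 2, 12, 16]
Compare 25 vs 17: take 17 from right. Merged: [1, 2, 12, 16, 17]
Compare 25 vs 17: take 17 from right. Merged: [1, 2, 12, 16, 17, 17]
Compare 25 vs 23: take 23 from right. Merged: [1, 2, 12, 16, 17, 17, 23]
Append remaining from left: [25]. Merged: [1, 2, 12, 16, 17, 17, 23, 25]

Final merged array: [1, 2, 12, 16, 17, 17, 23, 25]
Total comparisons: 7

The merged array is [1, 2, 12, 16, 17, 17, 23, 25], requiring 7 comparisons. The merge step runs in O(n) time where n is the total number of elements.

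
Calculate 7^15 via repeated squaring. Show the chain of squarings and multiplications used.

Computing 7^15 by squaring (build up from 7^1; each line after the first costs one multiplication):

7^1 = 7
7^2 = (7^1)^2 = 7^2 = 49
7^3 = 7 * 7^2 = 7 * 49 = 343
7^6 = (7^3)^2 = 343^2 = 117649
7^7 = 7 * 7^6 = 7 * 117649 = 823543
7^14 = (7^7)^2 = 823543^2 = 678223072849
7^15 = 7 * 7^14 = 7 * 678223072849 = 4747561509943

Result: 4747561509943
Multiplications needed: 6 (6 lines after 7^1)

7^15 = 4747561509943. Using exponentiation by squaring, this requires 6 multiplications. The key idea: if the exponent is even, square the half-power; if odd, multiply by the base once.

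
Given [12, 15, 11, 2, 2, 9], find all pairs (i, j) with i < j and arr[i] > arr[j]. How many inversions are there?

Finding inversions in [12, 15, 11, 2, 2, 9]:

(0, 2): arr[0]=12 > arr[2]=11
(0, 3): arr[0]=12 > arr[3]=2
(0, 4): arr[0]=12 > arr[4]=2
(0, 5): arr[0]=12 > arr[5]=9
(1, 2): arr[1]=15 > arr[2]=11
(1, 3): arr[1]=15 > arr[3]=2
(1, 4): arr[1]=15 > arr[4]=2
(1, 5): arr[1]=15 > arr[5]=9
(2, 3): arr[2]=11 > arr[3]=2
(2, 4): arr[2]=11 > arr[4]=2
(2, 5): arr[2]=11 > arr[5]=9

Total inversions: 11

The array has 11 inversion(s): (0,2), (0,3), (0,4), (0,5), (1,2), (1,3), (1,4), (1,5), (2,3), (2,4), (2,5). Each pair (i,j) satisfies i < j and arr[i] > arr[j].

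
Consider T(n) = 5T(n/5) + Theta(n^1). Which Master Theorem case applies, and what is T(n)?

Master Theorem for T(n) = 5T(n/5) + O(n^1):

a = 5, b = 5, c = 1
log_b(a) = log_5(5) = 1.0000

Case 2: c = 1 = log_5(5) = 1.0000
T(n) = O(n^1 log n) = O(n log n)

For T(n) = 5T(n/5) + O(n^1): log_5(5) = 1.0000. This is Case 2 of the Master Theorem (c = log_b(a), equal work at all levels), giving O(n log n).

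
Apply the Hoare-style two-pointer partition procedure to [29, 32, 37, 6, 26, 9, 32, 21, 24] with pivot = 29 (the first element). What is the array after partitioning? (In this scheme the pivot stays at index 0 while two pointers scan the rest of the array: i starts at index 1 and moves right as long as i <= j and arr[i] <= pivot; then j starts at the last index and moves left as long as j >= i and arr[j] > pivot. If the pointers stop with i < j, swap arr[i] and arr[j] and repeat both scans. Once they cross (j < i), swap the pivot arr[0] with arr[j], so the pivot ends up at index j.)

Hoare-style two-pointer partition with pivot = 29:

Initial array: [29, 32, 37, 6, 26, 9, 32, 21, 24]

Pointers start at i = 1, j = 8.
i stops at index 1 (arr[1]=32 > 29), j stops at index 8 (arr[8]=24 <= 29): swap arr[1] and arr[8], array becomes [29, 24, 37, 6, 26, 9, 32, 21, 32]
i stops at index 2 (arr[2]=37 > 29), j stops at index 7 (arr[7]=21 <= 29): swap arr[2] and arr[7], array becomes [29, 24, 21, 6, 26, 9, 32, 37, 32]
i ends at 6, j ends at 5: the pointers have crossed (j < i), so scanning stops.

Swap pivot arr[0] with arr[5] to place pivot at position 5: [9, 24, 21, 6, 26, 29, 32, 37, 32]
Pivot position: 5

After partitioning with pivot 29, the array becomes [9, 24, 21, 6, 26, 29, 32, 37, 32]. The pivot is placed at index 5. All elements to the left of the pivot are <= 29, and all elements to the right are > 29.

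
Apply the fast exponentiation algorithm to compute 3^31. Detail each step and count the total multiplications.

Computing 3^31 by squaring (build up from 3^1; each line after the first costs one multiplication):

3^1 = 3
3^2 = (3^1)^2 = 3^2 = 9
3^3 = 3 * 3^2 = 3 * 9 = 27
3^6 = (3^3)^2 = 27^2 = 729
3^7 = 3 * 3^6 = 3 * 729 = 2187
3^14 = (3^7)^2 = 2187^2 = 4782969
3^15 = 3 * 3^14 = 3 * 4782969 = 14348907
3^30 = (3^15)^2 = 14348907^2 = 205891132094649
3^31 = 3 * 3^30 = 3 * 205891132094649 = 617673396283947

Result: 617673396283947
Multiplications needed: 8 (8 lines after 3^1)

3^31 = 617673396283947. Using exponentiation by squaring, this requires 8 multiplications. The key idea: if the exponent is even, square the half-power; if odd, multiply by the base once.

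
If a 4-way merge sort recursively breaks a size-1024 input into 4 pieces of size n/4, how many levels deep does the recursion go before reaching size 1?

For divide and conquer with division factor 4:

Problem sizes at each level:
Level 0: 1024
Level 1: 256
Level 2: 64
Level 3: 16
Level 4: 4
Level 5: 1

The root is level 0 and the size-1 base case is level 5 (the tree spans levels 0 through 5, i.e. 6 levels counting the root), so the depth is the number of divisions: log_4(1024) = 5

The recursion tree depth is log_4(1024) = 5. At each level, the problem size is divided by 4, so it takes 5 divisions to reduce to a base case of size 1. The algorithm makes 4 recursive calls at each level.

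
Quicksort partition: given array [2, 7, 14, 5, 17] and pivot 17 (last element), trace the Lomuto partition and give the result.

Lomuto partition with pivot = 17:

Initial array: [2, 7, 14, 5, 17]

arr[0]=2 <= 17: swap with position 0, array becomes [2, 7, 14, 5, 17]
arr[1]=7 <= 17: swap with position 1, array becomes [2, 7, 14, 5, 17]
arr[2]=14 <= 17: swap with position 2, array becomes [2, 7, 14, 5, 17]
arr[3]=5 <= 17: swap with position 3, array becomes [2, 7, 14, 5, 17]

Place pivot at position 4: [2, 7, 14, 5, 17]
Pivot position: 4

After partitioning with pivot 17, the array becomes [2, 7, 14, 5, 17]. The pivot is placed at index 4. All elements to the left of the pivot are <= 17, and all elements to the right are > 17.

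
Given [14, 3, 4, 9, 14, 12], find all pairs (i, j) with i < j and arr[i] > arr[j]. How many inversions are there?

Finding inversions in [14, 3, 4, 9, 14, 12]:

(0, 1): arr[0]=14 > arr[1]=3
(0, 2): arr[0]=14 > arr[2]=4
(0, 3): arr[0]=14 > arr[3]=9
(0, 5): arr[0]=14 > arr[5]=12
(4, 5): arr[4]=14 > arr[5]=12

Total inversions: 5

The array has 5 inversion(s): (0,1), (0,2), (0,3), (0,5), (4,5). Each pair (i,j) satisfies i < j and arr[i] > arr[j].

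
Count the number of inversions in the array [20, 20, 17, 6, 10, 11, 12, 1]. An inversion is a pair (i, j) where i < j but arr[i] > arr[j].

Finding inversions in [20, 20, 17, 6, 10, 11, 12, 1]:

(0, 2): arr[0]=20 > arr[2]=17
(0, 3): arr[0]=20 > arr[3]=6
(0, 4): arr[0]=20 > arr[4]=10
(0, 5): arr[0]=20 > arr[5]=11
(0, 6): arr[0]=20 > arr[6]=12
(0, 7): arr[0]=20 > arr[7]=1
(1, 2): arr[1]=20 > arr[2]=17
(1, 3): arr[1]=20 > arr[3]=6
(1, 4): arr[1]=20 > arr[4]=10
(1, 5): arr[1]=20 > arr[5]=11
(1, 6): arr[1]=20 > arr[6]=12
(1, 7): arr[1]=20 > arr[7]=1
(2, 3): arr[2]=17 > arr[3]=6
(2, 4): arr[2]=17 > arr[4]=10
(2, 5): arr[2]=17 > arr[5]=11
(2, 6): arr[2]=17 > arr[6]=12
(2, 7): arr[2]=17 > arr[7]=1
(3, 7): arr[3]=6 > arr[7]=1
(4, 7): arr[4]=10 > arr[7]=1
(5, 7): arr[5]=11 > arr[7]=1
(6, 7): arr[6]=12 > arr[7]=1

Total inversions: 21

The array has 21 inversion(s): (0,2), (0,3), (0,4), (0,5), (0,6), (0,7), (1,2), (1,3), (1,4), (1,5), (1,6), (1,7), (2,3), (2,4), (2,5), (2,6), (2,7), (3,7), (4,7), (5,7), (6,7). Each pair (i,j) satisfies i < j and arr[i] > arr[j].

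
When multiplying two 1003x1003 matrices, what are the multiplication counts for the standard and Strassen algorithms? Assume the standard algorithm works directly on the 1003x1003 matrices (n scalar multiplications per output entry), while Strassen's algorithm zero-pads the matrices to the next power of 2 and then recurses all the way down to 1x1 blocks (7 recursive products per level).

Matrix multiplication for 1003x1003 matrices:

Strassen's algorithm requires power-of-2 dimensions. Pad 1003x1003 to 1024x1024 (next power of 2).

Standard algorithm: 1003^3 = 1009027027 multiplications
Strassen's algorithm: 7^(log2(1024)) = 7^10 = 282475249 multiplications
Savings: 1009027027 - 282475249 = 726551778 multiplications

Standard: 1009027027 multiplications (1003^3). Strassen: 282475249 multiplications (7^10, after padding to 1024x1024). Strassen reduces 8 recursive multiplications to 7 at each level.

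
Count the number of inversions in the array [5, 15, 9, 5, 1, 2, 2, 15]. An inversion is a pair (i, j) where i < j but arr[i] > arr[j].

Finding inversions in [5, 15, 9, 5, 1, 2, 2, 15]:

(0, 4): arr[0]=5 > arr[4]=1
(0, 5): arr[0]=5 > arr[5]=2
(0, 6): arr[0]=5 > arr[6]=2
(1, 2): arr[1]=15 > arr[2]=9
(1, 3): arr[1]=15 > arr[3]=5
(1, 4): arr[1]=15 > arr[4]=1
(1, 5): arr[1]=15 > arr[5]=2
(1, 6): arr[1]=15 > arr[6]=2
(2, 3): arr[2]=9 > arr[3]=5
(2, 4): arr[2]=9 > arr[4]=1
(2, 5): arr[2]=9 > arr[5]=2
(2, 6): arr[2]=9 > arr[6]=2
(3, 4): arr[3]=5 > arr[4]=1
(3, 5): arr[3]=5 > arr[5]=2
(3, 6): arr[3]=5 > arr[6]=2

Total inversions: 15

The array has 15 inversion(s): (0,4), (0,5), (0,6), (1,2), (1,3), (1,4), (1,5), (1,6), (2,3), (2,4), (2,5), (2,6), (3,4), (3,5), (3,6). Each pair (i,j) satisfies i < j and arr[i] > arr[j].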